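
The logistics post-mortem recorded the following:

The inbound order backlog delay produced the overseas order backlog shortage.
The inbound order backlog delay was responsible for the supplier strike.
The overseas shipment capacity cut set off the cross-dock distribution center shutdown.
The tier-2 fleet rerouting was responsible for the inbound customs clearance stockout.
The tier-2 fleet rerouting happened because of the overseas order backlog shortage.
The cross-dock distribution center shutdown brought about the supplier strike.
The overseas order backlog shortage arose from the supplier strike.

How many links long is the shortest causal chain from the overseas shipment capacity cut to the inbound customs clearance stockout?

Shortest chain: the overseas shipment capacity cut → the cross-dock distribution center shutdown → the supplier strike → the overseas order backlog shortage → the tier-2 fleet rerouting → the inbound customs clearance stockout.

5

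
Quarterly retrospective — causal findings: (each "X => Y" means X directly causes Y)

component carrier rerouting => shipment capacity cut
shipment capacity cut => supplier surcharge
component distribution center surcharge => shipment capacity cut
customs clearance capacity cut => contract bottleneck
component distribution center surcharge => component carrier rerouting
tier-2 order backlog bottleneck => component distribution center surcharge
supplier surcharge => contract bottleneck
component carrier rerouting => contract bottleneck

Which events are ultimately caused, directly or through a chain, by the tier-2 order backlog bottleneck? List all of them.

Direct effects: the component distribution center surcharge.
2 steps out: the component carrier rerouting, the shipment capacity cut.
3 steps out: the supplier surcharge, the contract bottleneck.
Not reachable from it: the customs clearance capacity cut.

the component carrier rerouting, the component distribution center surcharge, the contract bottleneck, the shipment capacity cut, the supplier surcharge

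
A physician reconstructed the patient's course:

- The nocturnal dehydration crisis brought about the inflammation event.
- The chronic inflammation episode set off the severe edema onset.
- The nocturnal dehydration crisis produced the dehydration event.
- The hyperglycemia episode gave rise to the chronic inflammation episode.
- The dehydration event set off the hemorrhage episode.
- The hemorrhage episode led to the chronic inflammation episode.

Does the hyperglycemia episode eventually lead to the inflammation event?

The hyperglycemia episode leads to the chronic inflammation episode, the severe edema onset; the inflammation event is not among them.

No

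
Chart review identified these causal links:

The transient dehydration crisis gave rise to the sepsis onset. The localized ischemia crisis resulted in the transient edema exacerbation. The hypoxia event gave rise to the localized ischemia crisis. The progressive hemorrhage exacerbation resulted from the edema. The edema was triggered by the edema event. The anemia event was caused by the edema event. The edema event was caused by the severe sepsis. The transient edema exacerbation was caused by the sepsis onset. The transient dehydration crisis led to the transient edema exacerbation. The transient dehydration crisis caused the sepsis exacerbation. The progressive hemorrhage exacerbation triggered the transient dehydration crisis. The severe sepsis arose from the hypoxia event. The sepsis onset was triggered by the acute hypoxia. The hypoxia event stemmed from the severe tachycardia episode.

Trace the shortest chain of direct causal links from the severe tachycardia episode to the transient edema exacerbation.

the severe tachycardia episode → the hypoxia event
the hypoxia event → the localized ischemia crisis
the localized ischemia crisis → the transient edema exacerbation
Length: 3 steps.

the severe tachycardia episode → the hypoxia event → the localized ischemia crisis → the transient edema exacerbation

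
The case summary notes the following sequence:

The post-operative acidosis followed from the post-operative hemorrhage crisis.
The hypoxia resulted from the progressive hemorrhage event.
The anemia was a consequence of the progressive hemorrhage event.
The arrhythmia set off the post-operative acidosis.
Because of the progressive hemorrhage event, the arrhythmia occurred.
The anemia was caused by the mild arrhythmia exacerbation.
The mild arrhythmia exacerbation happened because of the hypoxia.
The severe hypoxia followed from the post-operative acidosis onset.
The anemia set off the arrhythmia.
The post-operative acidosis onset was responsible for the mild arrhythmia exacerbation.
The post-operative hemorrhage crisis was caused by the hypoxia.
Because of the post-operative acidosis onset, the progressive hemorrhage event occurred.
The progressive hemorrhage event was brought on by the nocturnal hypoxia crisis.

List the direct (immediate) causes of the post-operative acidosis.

Upstream contributors include the post-operative acidosis onset, the progressive hemorrhage event, the hypoxia, the mild arrhythmia exacerbation, the anemia, the nocturnal hypoxia crisis, but only the arrhythmia, the post-operative hemorrhage crisis feed directly into the post-operative acidosis.

the arrhythmia, the post-operative hemorrhage crisis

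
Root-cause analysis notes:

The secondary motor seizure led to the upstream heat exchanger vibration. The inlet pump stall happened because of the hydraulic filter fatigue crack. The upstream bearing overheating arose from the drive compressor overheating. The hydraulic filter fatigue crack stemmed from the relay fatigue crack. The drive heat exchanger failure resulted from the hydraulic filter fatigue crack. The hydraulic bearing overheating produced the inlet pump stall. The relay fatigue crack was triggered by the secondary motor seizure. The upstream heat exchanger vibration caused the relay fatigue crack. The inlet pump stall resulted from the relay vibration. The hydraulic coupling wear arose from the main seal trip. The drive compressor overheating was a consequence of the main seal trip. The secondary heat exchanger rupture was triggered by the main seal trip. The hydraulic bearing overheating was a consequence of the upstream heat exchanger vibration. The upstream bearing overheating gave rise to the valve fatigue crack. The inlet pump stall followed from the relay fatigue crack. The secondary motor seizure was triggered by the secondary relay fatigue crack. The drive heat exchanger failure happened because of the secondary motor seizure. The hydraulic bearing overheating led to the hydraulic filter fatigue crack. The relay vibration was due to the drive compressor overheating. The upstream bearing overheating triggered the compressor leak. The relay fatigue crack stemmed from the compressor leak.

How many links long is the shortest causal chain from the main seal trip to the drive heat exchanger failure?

Shortest chain: the main seal trip → the drive compressor overheating → the upstream bearing overheating → the compressor leak → the relay fatigue crack → the hydraulic filter fatigue crack → the drive heat exchanger failure.

6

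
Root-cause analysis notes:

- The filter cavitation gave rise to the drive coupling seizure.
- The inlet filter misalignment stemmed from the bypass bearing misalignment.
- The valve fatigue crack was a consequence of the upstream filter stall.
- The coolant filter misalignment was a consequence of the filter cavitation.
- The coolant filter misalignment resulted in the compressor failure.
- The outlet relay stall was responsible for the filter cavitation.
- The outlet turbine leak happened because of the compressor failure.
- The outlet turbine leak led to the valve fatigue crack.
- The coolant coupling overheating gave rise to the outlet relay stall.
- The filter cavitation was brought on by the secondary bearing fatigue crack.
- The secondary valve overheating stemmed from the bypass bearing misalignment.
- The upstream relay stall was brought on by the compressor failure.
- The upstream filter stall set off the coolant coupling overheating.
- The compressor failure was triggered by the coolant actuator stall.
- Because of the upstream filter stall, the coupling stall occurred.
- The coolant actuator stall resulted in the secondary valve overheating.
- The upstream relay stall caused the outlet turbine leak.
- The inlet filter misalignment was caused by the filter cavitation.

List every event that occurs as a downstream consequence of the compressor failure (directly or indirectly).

the outlet turbine leak, the upstream relay stall, the valve fatigue crack

Direct effects: the upstream relay stall, the outlet turbine leak.
2 steps out: the valve fatigue crack.
Not reachable from it: the coolant actuator stall, the secondary bearing fatigue crack, the upstream filter stall, the coolant coupling overheating, the coupling stall, the outlet relay stall, the filter cavitation, the drive coupling seizure, the bypass bearing misalignment, the coolant filter misalignment, the inlet filter misalignment, the secondary valve overheating.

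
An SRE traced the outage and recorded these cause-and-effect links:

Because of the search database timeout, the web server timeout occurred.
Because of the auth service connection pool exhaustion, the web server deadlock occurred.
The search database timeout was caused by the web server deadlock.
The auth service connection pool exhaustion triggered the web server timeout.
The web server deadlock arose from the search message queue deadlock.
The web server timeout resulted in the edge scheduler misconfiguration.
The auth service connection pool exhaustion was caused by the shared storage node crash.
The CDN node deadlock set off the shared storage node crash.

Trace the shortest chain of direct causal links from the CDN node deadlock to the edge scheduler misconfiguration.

the CDN node deadlock → the shared storage node crash → the auth service connection pool exhaustion → the web server timeout → the edge scheduler misconfiguration

the CDN node deadlock → the shared storage node crash
the shared storage node crash → the auth service connection pool exhaustion
the auth service connection pool exhaustion → the web server timeout
the web server timeout → the edge scheduler misconfiguration
Length: 4 steps.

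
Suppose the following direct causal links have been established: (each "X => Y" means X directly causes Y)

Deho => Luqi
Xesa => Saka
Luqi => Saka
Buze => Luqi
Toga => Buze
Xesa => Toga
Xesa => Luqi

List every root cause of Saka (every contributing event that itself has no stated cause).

Tracing upstream from Saka: Saka ← Xesa.
A separate upstream branch: Saka ← Luqi ← Deho.
Each of those chain origins has no stated cause.

Deho, Xesa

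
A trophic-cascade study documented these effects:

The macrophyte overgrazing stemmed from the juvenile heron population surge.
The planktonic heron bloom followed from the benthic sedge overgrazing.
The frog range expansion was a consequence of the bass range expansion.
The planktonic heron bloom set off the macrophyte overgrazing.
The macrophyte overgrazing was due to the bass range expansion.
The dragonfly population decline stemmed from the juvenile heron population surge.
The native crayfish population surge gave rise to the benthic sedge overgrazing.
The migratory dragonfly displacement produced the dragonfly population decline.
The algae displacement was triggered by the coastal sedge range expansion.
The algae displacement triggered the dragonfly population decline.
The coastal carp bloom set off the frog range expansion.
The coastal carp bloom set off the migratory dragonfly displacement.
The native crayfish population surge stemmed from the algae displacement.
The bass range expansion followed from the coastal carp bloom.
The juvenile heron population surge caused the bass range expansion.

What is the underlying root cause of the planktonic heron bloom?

Tracing upstream from the planktonic heron bloom: the planktonic heron bloom ← the benthic sedge overgrazing ← the native crayfish population surge ← the algae displacement ← the coastal sedge range expansion.
The coastal sedge range expansion has no stated cause, so it is the root.

the coastal sedge range expansion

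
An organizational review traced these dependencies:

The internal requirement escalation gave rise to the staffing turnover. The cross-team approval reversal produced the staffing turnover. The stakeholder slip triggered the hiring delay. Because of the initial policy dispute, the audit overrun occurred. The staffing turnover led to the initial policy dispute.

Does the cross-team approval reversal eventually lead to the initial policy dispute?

There is a causal chain: the cross-team approval reversal → the staffing turnover → the initial policy dispute.

Yes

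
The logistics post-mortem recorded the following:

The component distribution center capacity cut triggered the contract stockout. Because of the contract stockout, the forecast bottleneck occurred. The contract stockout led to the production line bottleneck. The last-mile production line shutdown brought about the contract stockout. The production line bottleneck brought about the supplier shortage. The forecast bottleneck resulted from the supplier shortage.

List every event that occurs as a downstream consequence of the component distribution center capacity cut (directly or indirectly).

the contract stockout, the forecast bottleneck, the production line bottleneck, the supplier shortage

Direct effects: the contract stockout.
2 steps out: the production line bottleneck, the forecast bottleneck.
3 steps out: the supplier shortage.
Not reachable from it: the last-mile production line shutdown.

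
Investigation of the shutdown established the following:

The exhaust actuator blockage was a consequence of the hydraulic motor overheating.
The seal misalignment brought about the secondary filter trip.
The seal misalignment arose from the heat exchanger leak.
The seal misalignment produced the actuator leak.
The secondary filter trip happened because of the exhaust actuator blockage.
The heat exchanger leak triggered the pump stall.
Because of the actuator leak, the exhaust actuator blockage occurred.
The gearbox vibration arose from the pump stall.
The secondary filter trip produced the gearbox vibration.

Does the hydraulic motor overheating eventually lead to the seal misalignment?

No

The hydraulic motor overheating leads to the exhaust actuator blockage, the secondary filter trip, the gearbox vibration; the seal misalignment is not among them.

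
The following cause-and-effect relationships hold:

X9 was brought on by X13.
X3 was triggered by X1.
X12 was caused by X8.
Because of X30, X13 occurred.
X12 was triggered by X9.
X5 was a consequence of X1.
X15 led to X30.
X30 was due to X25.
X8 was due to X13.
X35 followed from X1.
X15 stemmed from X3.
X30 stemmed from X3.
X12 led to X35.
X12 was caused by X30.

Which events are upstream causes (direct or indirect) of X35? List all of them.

X1, X12, X13, X15, X25, X3, X30, X8, X9

Immediate causes of X35: X1, X12.
Further upstream: X3, X15, X30, X13, X8, X9, X25.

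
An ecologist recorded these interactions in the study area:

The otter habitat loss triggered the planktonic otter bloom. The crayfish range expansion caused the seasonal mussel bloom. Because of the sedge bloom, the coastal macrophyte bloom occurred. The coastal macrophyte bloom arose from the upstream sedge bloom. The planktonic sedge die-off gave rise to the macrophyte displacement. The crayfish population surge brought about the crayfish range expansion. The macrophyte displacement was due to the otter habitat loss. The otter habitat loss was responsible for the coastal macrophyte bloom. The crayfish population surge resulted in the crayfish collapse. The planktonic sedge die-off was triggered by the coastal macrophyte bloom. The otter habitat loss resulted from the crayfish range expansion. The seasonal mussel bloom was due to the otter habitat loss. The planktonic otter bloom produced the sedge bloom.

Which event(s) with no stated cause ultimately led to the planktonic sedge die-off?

Tracing upstream from the planktonic sedge die-off: the planktonic sedge die-off ← the coastal macrophyte bloom ← the otter habitat loss ← the crayfish range expansion ← the crayfish population surge.
A separate upstream branch: the planktonic sedge die-off ← the coastal macrophyte bloom ← the upstream sedge bloom.
Each of those chain origins has no stated cause.

the crayfish population surge, the upstream sedge bloom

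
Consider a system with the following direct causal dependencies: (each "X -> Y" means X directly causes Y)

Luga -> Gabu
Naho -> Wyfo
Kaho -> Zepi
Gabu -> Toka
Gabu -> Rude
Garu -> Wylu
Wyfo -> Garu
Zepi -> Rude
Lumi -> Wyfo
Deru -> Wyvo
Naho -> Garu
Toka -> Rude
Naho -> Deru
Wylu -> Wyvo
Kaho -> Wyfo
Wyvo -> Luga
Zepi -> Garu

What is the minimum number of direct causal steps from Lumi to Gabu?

Shortest chain: Lumi → Wyfo → Garu → Wylu → Wyvo → Luga → Gabu.

6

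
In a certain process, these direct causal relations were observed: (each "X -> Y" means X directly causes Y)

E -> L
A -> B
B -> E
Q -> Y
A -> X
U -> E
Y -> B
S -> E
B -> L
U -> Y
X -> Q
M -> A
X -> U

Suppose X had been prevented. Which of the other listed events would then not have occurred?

Downstream of X: Q, U, Y, B, E, L.
Of those, still caused via another path: B, E, L.
The remainder have no surviving cause.

Q, U, Y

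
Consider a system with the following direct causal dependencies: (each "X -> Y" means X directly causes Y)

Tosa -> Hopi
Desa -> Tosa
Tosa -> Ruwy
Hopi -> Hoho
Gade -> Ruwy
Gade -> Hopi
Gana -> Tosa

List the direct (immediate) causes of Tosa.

Desa, Gana

Desa, Gana → Tosa with nothing further upstream stated.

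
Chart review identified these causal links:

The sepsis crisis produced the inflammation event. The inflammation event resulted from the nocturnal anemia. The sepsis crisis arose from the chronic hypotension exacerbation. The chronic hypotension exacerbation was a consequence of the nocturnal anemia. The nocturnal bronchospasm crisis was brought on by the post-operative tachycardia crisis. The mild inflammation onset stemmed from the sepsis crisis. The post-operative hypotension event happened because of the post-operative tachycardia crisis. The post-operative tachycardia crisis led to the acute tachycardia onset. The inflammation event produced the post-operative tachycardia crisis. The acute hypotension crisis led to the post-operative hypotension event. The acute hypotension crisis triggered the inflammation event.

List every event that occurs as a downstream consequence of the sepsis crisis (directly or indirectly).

the acute tachycardia onset, the inflammation event, the mild inflammation onset, the nocturnal bronchospasm crisis, the post-operative hypotension event, the post-operative tachycardia crisis

Direct effects: the mild inflammation onset, the inflammation event.
2 steps out: the post-operative tachycardia crisis.
3 steps out: the post-operative hypotension event, the acute tachycardia onset, the nocturnal bronchospasm crisis.
Not reachable from it: the nocturnal anemia, the chronic hypotension exacerbation, the acute hypotension crisis.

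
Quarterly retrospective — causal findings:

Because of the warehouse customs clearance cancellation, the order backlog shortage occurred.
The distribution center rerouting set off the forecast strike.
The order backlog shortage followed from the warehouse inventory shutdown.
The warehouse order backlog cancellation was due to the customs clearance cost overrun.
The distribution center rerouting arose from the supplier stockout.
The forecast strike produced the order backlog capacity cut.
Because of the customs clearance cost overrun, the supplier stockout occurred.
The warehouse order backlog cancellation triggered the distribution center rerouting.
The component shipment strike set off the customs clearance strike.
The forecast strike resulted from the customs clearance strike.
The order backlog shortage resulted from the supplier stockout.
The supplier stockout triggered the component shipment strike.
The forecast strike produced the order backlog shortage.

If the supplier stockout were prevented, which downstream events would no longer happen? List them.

Downstream of the supplier stockout: the distribution center rerouting, the component shipment strike, the customs clearance strike, the forecast strike, the order backlog capacity cut, the order backlog shortage.
Of those, still caused via another path: the distribution center rerouting, the forecast strike, the order backlog capacity cut, the order backlog shortage.
The remainder have no surviving cause.

the component shipment strike, the customs clearance strike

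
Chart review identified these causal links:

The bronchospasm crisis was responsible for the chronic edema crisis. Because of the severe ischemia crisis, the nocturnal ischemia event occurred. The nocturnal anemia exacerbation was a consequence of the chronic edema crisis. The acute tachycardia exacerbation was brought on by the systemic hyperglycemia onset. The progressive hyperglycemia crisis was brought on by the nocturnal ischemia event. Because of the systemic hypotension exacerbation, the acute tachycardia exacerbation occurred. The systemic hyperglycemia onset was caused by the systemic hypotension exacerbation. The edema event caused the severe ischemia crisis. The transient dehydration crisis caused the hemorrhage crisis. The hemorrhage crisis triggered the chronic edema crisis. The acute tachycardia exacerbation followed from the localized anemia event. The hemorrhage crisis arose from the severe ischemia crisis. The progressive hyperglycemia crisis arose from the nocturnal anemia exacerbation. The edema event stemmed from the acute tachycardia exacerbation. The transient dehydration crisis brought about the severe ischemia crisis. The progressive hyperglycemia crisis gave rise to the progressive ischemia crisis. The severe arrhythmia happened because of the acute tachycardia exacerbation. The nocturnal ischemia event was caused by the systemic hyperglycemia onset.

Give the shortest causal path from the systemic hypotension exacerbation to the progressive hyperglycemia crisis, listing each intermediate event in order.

the systemic hypotension exacerbation → the systemic hyperglycemia onset → the nocturnal ischemia event → the progressive hyperglycemia crisis

the systemic hypotension exacerbation → the systemic hyperglycemia onset
the systemic hyperglycemia onset → the nocturnal ischemia event
the nocturnal ischemia event → the progressive hyperglycemia crisis
Length: 3 steps.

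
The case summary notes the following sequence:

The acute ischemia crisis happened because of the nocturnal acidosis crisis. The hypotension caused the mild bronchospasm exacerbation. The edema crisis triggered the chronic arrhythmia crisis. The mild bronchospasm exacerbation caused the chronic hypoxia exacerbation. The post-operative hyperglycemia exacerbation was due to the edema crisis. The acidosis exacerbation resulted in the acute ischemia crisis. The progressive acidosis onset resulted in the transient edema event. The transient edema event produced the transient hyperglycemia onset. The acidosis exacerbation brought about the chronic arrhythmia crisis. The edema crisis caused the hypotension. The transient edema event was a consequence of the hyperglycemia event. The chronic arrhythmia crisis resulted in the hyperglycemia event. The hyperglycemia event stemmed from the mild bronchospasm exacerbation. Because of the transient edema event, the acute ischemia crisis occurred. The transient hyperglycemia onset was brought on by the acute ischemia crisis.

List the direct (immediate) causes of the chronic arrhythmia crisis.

the acidosis exacerbation, the edema crisis → the chronic arrhythmia crisis with nothing further upstream stated.

the acidosis exacerbation, the edema crisis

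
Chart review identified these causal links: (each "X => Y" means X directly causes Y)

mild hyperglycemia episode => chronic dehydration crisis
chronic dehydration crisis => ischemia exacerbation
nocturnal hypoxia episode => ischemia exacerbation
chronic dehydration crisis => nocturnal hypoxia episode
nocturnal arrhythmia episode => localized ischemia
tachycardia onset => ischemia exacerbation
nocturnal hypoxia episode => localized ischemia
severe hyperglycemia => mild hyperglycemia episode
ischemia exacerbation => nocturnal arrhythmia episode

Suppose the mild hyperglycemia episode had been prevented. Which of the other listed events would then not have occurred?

Downstream of the mild hyperglycemia episode: the chronic dehydration crisis, the nocturnal hypoxia episode, the ischemia exacerbation, the nocturnal arrhythmia episode, the localized ischemia.
Of those, still caused via another path: the ischemia exacerbation, the nocturnal arrhythmia episode, the localized ischemia.
The remainder have no surviving cause.

the chronic dehydration crisis, the nocturnal hypoxia episode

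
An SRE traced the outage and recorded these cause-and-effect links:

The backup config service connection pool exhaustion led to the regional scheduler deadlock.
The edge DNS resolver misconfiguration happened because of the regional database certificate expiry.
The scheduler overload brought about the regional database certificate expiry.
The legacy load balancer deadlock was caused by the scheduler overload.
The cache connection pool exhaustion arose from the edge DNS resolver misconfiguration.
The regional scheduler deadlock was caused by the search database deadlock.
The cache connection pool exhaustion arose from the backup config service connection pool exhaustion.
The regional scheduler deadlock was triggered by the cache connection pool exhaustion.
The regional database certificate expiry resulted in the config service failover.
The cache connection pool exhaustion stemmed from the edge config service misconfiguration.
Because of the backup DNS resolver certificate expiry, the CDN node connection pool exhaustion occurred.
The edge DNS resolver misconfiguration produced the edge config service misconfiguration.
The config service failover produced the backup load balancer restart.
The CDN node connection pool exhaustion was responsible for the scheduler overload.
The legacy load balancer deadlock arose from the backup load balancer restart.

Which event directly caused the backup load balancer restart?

the config service failover

Upstream contributors include the backup DNS resolver certificate expiry, the CDN node connection pool exhaustion, the scheduler overload, the regional database certificate expiry, but only the config service failover feeds directly into the backup load balancer restart.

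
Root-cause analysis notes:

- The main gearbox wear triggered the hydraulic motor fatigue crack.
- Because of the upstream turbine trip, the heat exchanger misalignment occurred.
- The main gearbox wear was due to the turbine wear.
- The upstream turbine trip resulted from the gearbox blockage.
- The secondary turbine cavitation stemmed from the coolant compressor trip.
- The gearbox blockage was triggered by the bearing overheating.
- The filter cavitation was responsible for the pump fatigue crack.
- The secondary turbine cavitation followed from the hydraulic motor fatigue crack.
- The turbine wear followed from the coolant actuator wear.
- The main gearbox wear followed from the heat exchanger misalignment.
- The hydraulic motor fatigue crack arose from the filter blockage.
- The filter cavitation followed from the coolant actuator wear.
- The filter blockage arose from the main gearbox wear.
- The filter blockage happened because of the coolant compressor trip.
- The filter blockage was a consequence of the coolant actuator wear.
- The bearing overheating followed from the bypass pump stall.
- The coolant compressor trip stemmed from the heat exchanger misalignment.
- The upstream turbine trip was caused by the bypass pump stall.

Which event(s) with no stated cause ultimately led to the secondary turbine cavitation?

the bypass pump stall, the coolant actuator wear

Tracing upstream from the secondary turbine cavitation: the secondary turbine cavitation ← the hydraulic motor fatigue crack ← the filter blockage ← the coolant actuator wear.
A separate upstream branch: the secondary turbine cavitation ← the coolant compressor trip ← the heat exchanger misalignment ← the upstream turbine trip ← the bypass pump stall.
Each of those chain origins has no stated cause.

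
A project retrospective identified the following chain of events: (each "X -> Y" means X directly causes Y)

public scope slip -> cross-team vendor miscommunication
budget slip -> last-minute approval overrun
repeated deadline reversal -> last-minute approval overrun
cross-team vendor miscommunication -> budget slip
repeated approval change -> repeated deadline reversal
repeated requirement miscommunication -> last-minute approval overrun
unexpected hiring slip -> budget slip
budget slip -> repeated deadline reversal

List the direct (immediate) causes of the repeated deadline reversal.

Upstream contributors include the public scope slip, the cross-team vendor miscommunication, the unexpected hiring slip, but only the budget slip, the repeated approval change feed directly into the repeated deadline reversal.

the budget slip, the repeated approval change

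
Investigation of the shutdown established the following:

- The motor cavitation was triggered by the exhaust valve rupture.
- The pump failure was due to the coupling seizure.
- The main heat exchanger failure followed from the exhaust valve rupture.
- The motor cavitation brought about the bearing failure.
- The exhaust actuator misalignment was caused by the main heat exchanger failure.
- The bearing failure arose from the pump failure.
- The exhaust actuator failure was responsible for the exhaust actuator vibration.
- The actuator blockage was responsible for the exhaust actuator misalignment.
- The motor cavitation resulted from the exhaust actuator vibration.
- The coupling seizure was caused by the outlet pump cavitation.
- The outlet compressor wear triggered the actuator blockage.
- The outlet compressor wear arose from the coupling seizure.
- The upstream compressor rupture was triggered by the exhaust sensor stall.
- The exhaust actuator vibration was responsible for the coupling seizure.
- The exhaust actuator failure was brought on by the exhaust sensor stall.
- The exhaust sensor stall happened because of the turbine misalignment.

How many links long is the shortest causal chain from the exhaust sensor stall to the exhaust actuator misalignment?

6

Shortest chain: the exhaust sensor stall → the exhaust actuator failure → the exhaust actuator vibration → the coupling seizure → the outlet compressor wear → the actuator blockage → the exhaust actuator misalignment.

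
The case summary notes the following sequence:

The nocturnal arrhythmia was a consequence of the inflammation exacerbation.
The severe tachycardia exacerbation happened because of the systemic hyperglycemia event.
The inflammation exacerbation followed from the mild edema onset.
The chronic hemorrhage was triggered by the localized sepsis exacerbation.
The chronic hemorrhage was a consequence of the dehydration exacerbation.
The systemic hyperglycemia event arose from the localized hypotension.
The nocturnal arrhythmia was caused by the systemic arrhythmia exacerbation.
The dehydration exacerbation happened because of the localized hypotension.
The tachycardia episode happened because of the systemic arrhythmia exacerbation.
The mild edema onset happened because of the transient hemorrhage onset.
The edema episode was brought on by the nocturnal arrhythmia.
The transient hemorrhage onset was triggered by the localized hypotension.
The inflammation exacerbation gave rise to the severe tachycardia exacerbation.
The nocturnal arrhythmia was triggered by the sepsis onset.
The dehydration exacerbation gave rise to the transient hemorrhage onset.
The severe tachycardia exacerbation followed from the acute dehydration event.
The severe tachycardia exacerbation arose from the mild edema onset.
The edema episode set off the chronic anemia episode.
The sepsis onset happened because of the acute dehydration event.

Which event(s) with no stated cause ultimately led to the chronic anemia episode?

Tracing upstream from the chronic anemia episode: the chronic anemia episode ← the edema episode ← the nocturnal arrhythmia ← the sepsis onset ← the acute dehydration event.
A separate upstream branch: the chronic anemia episode ← the edema episode ← the nocturnal arrhythmia ← the inflammation exacerbation ← the mild edema onset ← the transient hemorrhage onset ← the localized hypotension.
A separate upstream branch: the chronic anemia episode ← the edema episode ← the nocturnal arrhythmia ← the systemic arrhythmia exacerbation.
Each of those chain origins has no stated cause.

the acute dehydration event, the localized hypotension, the systemic arrhythmia exacerbation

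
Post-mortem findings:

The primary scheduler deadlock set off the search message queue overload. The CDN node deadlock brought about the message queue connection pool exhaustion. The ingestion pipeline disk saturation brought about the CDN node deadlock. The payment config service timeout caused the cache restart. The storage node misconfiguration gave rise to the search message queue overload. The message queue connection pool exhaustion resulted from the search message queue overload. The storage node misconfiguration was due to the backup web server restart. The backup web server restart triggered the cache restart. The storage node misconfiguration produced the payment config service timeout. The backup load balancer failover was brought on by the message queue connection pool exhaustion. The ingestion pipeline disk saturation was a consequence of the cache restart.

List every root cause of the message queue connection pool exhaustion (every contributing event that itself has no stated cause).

the backup web server restart, the primary scheduler deadlock

Tracing upstream from the message queue connection pool exhaustion: the message queue connection pool exhaustion ← the search message queue overload ← the storage node misconfiguration ← the backup web server restart.
A separate upstream branch: the message queue connection pool exhaustion ← the search message queue overload ← the primary scheduler deadlock.
Each of those chain origins has no stated cause.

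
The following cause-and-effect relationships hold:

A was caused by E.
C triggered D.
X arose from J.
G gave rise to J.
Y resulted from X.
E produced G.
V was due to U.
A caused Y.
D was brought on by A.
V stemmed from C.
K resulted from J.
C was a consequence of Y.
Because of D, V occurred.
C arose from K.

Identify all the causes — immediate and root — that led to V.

Immediate causes of V: U, C, D.
Further upstream: E, G, J, X, A, K, Y.

A, C, D, E, G, J, K, U, X, Y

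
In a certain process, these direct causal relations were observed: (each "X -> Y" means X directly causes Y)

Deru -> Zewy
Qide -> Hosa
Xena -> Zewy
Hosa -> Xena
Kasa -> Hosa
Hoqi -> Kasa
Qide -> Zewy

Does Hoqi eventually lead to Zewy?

There is a causal chain: Hoqi → Kasa → Hosa → Xena → Zewy.

Yes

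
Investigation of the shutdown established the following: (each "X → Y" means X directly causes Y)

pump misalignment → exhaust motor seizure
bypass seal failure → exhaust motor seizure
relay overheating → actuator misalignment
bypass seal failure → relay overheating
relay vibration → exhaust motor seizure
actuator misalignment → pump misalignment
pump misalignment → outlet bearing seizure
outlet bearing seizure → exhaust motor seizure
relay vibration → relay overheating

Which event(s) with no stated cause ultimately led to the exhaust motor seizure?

Tracing upstream from the exhaust motor seizure: the exhaust motor seizure ← the relay vibration.
A separate upstream branch: the exhaust motor seizure ← the bypass seal failure.
Each of those chain origins has no stated cause.

the bypass seal failure, the relay vibration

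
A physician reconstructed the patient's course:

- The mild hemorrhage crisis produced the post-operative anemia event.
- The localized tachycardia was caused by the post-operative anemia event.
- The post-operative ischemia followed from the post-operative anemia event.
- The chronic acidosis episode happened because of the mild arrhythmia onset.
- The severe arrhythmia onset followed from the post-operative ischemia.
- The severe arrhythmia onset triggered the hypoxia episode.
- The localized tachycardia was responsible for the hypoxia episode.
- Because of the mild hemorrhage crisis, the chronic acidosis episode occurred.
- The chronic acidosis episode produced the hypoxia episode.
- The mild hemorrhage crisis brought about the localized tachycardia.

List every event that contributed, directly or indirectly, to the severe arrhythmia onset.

the mild hemorrhage crisis, the post-operative anemia event, the post-operative ischemia

Immediate cause of the severe arrhythmia onset: the post-operative ischemia.
Further upstream: the mild hemorrhage crisis, the post-operative anemia event.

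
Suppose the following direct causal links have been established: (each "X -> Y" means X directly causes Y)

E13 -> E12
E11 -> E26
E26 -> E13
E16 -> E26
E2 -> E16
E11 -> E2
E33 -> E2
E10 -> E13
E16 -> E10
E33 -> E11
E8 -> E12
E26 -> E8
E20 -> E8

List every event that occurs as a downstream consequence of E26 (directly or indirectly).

Direct effects: E8, E13.
2 steps out: E12.
Not reachable from it: E33, E11, E2, E20, E16, E10.

E12, E13, E8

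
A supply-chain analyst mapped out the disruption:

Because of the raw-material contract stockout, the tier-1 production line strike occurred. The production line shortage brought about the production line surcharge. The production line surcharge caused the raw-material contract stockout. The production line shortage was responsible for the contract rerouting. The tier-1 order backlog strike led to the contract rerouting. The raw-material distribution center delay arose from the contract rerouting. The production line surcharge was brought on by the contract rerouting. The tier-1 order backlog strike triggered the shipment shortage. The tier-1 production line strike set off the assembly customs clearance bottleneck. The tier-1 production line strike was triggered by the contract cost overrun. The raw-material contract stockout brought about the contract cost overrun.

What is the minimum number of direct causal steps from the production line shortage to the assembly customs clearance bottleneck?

Shortest chain: the production line shortage → the production line surcharge → the raw-material contract stockout → the tier-1 production line strike → the assembly customs clearance bottleneck.

4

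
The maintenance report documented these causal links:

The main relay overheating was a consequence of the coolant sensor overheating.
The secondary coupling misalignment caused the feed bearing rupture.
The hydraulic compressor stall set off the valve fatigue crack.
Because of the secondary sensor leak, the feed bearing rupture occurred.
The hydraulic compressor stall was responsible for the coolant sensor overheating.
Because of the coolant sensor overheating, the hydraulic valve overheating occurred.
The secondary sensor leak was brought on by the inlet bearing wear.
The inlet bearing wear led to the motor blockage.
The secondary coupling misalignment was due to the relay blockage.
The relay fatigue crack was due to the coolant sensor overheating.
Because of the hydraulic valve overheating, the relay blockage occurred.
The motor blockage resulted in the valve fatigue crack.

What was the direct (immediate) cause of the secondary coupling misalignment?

the relay blockage

Upstream contributors include the hydraulic compressor stall, the coolant sensor overheating, the hydraulic valve overheating, but only the relay blockage feeds directly into the secondary coupling misalignment.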